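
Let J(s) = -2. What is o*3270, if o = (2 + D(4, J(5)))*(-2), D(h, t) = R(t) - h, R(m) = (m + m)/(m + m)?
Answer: 6540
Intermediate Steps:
R(m) = 1 (R(m) = (2*m)/((2*m)) = (2*m)*(1/(2*m)) = 1)
D(h, t) = 1 - h
o = 2 (o = (2 + (1 - 1*4))*(-2) = (2 + (1 - 4))*(-2) = (2 - 3)*(-2) = -1*(-2) = 2)
o*3270 = 2*3270 = 6540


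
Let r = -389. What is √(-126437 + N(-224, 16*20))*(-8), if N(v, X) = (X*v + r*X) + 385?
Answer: -16*I*√80553 ≈ -4541.1*I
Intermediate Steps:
N(v, X) = 385 - 389*X + X*v (N(v, X) = (X*v - 389*X) + 385 = (-389*X + X*v) + 385 = 385 - 389*X + X*v)
√(-126437 + N(-224, 16*20))*(-8) = √(-126437 + (385 - 6224*20 + (16*20)*(-224)))*(-8) = √(-126437 + (385 - 389*320 + 320*(-224)))*(-8) = √(-126437 + (385 - 124480 - 71680))*(-8) = √(-126437 - 195775)*(-8) = √(-322212)*(-8) = (2*I*√80553)*(-8) = -16*I*√80553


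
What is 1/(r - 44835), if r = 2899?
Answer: -1/41936 ≈ -2.3846e-5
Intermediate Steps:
1/(r - 44835) = 1/(2899 - 44835) = 1/(-41936) = -1/41936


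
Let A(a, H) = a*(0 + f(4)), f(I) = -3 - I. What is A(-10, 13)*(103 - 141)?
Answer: -2660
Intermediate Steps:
A(a, H) = -7*a (A(a, H) = a*(0 + (-3 - 1*4)) = a*(0 + (-3 - 4)) = a*(0 - 7) = a*(-7) = -7*a)
A(-10, 13)*(103 - 141) = (-7*(-10))*(103 - 141) = 70*(-38) = -2660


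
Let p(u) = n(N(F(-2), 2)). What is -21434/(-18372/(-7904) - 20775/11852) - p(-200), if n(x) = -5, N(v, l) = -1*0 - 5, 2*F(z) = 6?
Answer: -125476938347/3346209 ≈ -37498.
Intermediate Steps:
F(z) = 3 (F(z) = (½)*6 = 3)
N(v, l) = -5 (N(v, l) = 0 - 5 = -5)
p(u) = -5
-21434/(-18372/(-7904) - 20775/11852) - p(-200) = -21434/(-18372/(-7904) - 20775/11852) - 1*(-5) = -21434/(-18372*(-1/7904) - 20775*1/11852) + 5 = -21434/(4593/1976 - 20775/11852) + 5 = -21434/3346209/5854888 + 5 = -21434*5854888/3346209 + 5 = -125493669392/3346209 + 5 = -125476938347/3346209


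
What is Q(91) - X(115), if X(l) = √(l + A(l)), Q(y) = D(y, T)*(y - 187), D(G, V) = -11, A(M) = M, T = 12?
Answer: 1056 - √230 ≈ 1040.8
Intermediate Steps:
Q(y) = 2057 - 11*y (Q(y) = -11*(y - 187) = -11*(-187 + y) = 2057 - 11*y)
X(l) = √2*√l (X(l) = √(l + l) = √(2*l) = √2*√l)
Q(91) - X(115) = (2057 - 11*91) - √2*√115 = (2057 - 1001) - √230 = 1056 - √230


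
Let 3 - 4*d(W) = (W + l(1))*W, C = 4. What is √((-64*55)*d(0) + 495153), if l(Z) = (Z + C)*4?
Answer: √492513 ≈ 701.79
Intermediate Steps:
l(Z) = 16 + 4*Z (l(Z) = (Z + 4)*4 = (4 + Z)*4 = 16 + 4*Z)
d(W) = ¾ - W*(20 + W)/4 (d(W) = ¾ - (W + (16 + 4*1))*W/4 = ¾ - (W + (16 + 4))*W/4 = ¾ - (W + 20)*W/4 = ¾ - (20 + W)*W/4 = ¾ - W*(20 + W)/4)
√((-64*55)*d(0) + 495153) = √((-64*55)*(¾ - 5*0 - ¼*0²) + 495153) = √(-3520*(¾ + 0 - ¼*0) + 495153) = √(-3520*(¾ + 0 + 0) + 495153) = √(-3520*¾ + 495153) = √(-2640 + 495153) = √492513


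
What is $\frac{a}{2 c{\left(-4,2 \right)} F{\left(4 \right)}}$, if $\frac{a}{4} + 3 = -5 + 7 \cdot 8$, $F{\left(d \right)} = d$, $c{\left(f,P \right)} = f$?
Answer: $-6$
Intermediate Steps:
$a = 192$ ($a = -12 + 4 \left(-5 + 7 \cdot 8\right) = -12 + 4 \left(-5 + 56\right) = -12 + 4 \cdot 51 = -12 + 204 = 192$)
$\frac{a}{2 c{\left(-4,2 \right)} F{\left(4 \right)}} = \frac{192}{2 \left(-4\right) 4} = \frac{192}{\left(-8\right) 4} = \frac{192}{-32} = 192 \left(- \frac{1}{32}\right) = -6$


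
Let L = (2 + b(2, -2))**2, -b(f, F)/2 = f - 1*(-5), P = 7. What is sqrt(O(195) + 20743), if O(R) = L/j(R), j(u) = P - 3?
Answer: sqrt(20779) ≈ 144.15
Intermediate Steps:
b(f, F) = -10 - 2*f (b(f, F) = -2*(f - 1*(-5)) = -2*(f + 5) = -2*(5 + f) = -10 - 2*f)
j(u) = 4 (j(u) = 7 - 3 = 4)
L = 144 (L = (2 + (-10 - 2*2))**2 = (2 + (-10 - 4))**2 = (2 - 14)**2 = (-12)**2 = 144)
O(R) = 36 (O(R) = 144/4 = 144*(1/4) = 36)
sqrt(O(195) + 20743) = sqrt(36 + 20743) = sqrt(20779)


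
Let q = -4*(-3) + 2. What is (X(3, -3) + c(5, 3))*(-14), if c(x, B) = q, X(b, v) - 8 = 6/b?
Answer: -336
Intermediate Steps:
q = 14 (q = 12 + 2 = 14)
X(b, v) = 8 + 6/b
c(x, B) = 14
(X(3, -3) + c(5, 3))*(-14) = ((8 + 6/3) + 14)*(-14) = ((8 + 6*(⅓)) + 14)*(-14) = ((8 + 2) + 14)*(-14) = (10 + 14)*(-14) = 24*(-14) = -336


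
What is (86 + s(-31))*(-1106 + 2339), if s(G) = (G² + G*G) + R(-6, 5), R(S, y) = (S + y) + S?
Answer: 2467233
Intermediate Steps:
R(S, y) = y + 2*S
s(G) = -7 + 2*G² (s(G) = (G² + G*G) + (5 + 2*(-6)) = (G² + G²) + (5 - 12) = 2*G² - 7 = -7 + 2*G²)
(86 + s(-31))*(-1106 + 2339) = (86 + (-7 + 2*(-31)²))*(-1106 + 2339) = (86 + (-7 + 2*961))*1233 = (86 + (-7 + 1922))*1233 = (86 + 1915)*1233 = 2001*1233 = 2467233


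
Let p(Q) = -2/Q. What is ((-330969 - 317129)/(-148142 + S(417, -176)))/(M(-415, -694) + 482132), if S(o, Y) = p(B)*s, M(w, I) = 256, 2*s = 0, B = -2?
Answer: 324049/35730961548 ≈ 9.0691e-6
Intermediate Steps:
s = 0 (s = (½)*0 = 0)
S(o, Y) = 0 (S(o, Y) = -2/(-2)*0 = -2*(-½)*0 = 1*0 = 0)
((-330969 - 317129)/(-148142 + S(417, -176)))/(M(-415, -694) + 482132) = ((-330969 - 317129)/(-148142 + 0))/(256 + 482132) = -648098/(-148142)/482388 = -648098*(-1/148142)*(1/482388) = (324049/74071)*(1/482388) = 324049/35730961548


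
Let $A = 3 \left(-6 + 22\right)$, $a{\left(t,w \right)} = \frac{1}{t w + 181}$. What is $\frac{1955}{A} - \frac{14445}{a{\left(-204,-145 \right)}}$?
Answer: $- \frac{20635085005}{48} \approx -4.299 \cdot 10^{8}$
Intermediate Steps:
$a{\left(t,w \right)} = \frac{1}{181 + t w}$
$A = 48$ ($A = 3 \cdot 16 = 48$)
$\frac{1955}{A} - \frac{14445}{a{\left(-204,-145 \right)}} = \frac{1955}{48} - \frac{14445}{\frac{1}{181 - -29580}} = 1955 \cdot \frac{1}{48} - \frac{14445}{\frac{1}{181 + 29580}} = \frac{1955}{48} - \frac{14445}{\frac{1}{29761}} = \frac{1955}{48} - 14445 \frac{1}{\frac{1}{29761}} = \frac{1955}{48} - 429897645 = - \frac{20635085005}{48}$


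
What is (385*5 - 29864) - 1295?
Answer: -29234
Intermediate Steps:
(385*5 - 29864) - 1295 = (1925 - 29864) - 1295 = -27939 - 1295 = -29234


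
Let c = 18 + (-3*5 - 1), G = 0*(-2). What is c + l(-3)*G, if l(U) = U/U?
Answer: 2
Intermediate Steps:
G = 0
l(U) = 1
c = 2 (c = 18 + (-15 - 1) = 18 - 16 = 2)
c + l(-3)*G = 2 + 1*0 = 2 + 0 = 2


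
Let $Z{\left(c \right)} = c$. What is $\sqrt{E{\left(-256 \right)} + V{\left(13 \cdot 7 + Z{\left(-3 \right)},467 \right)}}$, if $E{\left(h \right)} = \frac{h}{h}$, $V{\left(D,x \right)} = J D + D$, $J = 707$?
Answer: $\sqrt{62305} \approx 249.61$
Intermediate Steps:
$V{\left(D,x \right)} = 708 D$ ($V{\left(D,x \right)} = 707 D + D = 708 D$)
$E{\left(h \right)} = 1$
$\sqrt{E{\left(-256 \right)} + V{\left(13 \cdot 7 + Z{\left(-3 \right)},467 \right)}} = \sqrt{1 + 708 \left(13 \cdot 7 - 3\right)} = \sqrt{1 + 708 \left(91 - 3\right)} = \sqrt{1 + 708 \cdot 88} = \sqrt{1 + 62304} = \sqrt{62305}$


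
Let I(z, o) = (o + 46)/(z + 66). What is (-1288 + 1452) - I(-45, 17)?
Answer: 161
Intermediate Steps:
I(z, o) = (46 + o)/(66 + z)
(-1288 + 1452) - I(-45, 17) = (-1288 + 1452) - (46 + 17)/(66 - 45) = 164 - 63/21 = 164 - 1*3 = 164 - 3 = 161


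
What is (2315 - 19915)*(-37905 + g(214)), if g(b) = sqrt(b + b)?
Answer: 667128000 - 35200*sqrt(107) ≈ 6.6676e+8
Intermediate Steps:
g(b) = sqrt(2)*sqrt(b) (g(b) = sqrt(2*b) = sqrt(2)*sqrt(b))
(2315 - 19915)*(-37905 + g(214)) = (2315 - 19915)*(-37905 + sqrt(2)*sqrt(214)) = -17600*(-37905 + 2*sqrt(107)) = 667128000 - 35200*sqrt(107)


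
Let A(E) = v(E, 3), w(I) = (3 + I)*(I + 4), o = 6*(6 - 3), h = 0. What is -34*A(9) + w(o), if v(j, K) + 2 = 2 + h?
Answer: 462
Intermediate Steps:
o = 18 (o = 6*3 = 18)
v(j, K) = 0 (v(j, K) = -2 + (2 + 0) = -2 + 2 = 0)
w(I) = (3 + I)*(4 + I)
A(E) = 0
-34*A(9) + w(o) = -34*0 + (12 + 18**2 + 7*18) = 0 + (12 + 324 + 126) = 0 + 462 = 462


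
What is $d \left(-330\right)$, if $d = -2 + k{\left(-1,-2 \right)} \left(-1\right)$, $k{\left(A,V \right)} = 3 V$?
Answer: $-1320$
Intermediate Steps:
$d = 4$ ($d = -2 + 3 \left(-2\right) \left(-1\right) = -2 - -6 = -2 + 6 = 4$)
$d \left(-330\right) = 4 \left(-330\right) = -1320$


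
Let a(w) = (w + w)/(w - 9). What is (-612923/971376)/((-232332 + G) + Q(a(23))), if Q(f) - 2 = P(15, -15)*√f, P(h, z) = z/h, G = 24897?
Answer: 127140456659/41796803147635200 - 612923*√161/292577622033446400 ≈ 3.0418e-6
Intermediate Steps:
a(w) = 2*w/(-9 + w) (a(w) = (2*w)/(-9 + w) = 2*w/(-9 + w))
Q(f) = 2 - √f (Q(f) = 2 + (-15/15)*√f = 2 + (-15*1/15)*√f = 2 - √f)
(-612923/971376)/((-232332 + G) + Q(a(23))) = (-612923/971376)/((-232332 + 24897) + (2 - √(2*23/(-9 + 23)))) = (-612923*1/971376)/(-207435 + (2 - √(2*23/14))) = -612923/(971376*(-207435 + (2 - √(2*23*(1/14))))) = -612923/(971376*(-207435 + (2 - √(23/7)))) = -612923/(971376*(-207435 + (2 - √161/7))) = -612923/(971376*(-207433 - √161/7))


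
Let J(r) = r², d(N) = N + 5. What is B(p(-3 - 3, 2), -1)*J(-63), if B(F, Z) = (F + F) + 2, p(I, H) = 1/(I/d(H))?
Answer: -1323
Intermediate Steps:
d(N) = 5 + N
p(I, H) = (5 + H)/I (p(I, H) = 1/(I/(5 + H)) = (5 + H)/I)
B(F, Z) = 2 + 2*F (B(F, Z) = 2*F + 2 = 2 + 2*F)
B(p(-3 - 3, 2), -1)*J(-63) = (2 + 2*((5 + 2)/(-3 - 3)))*(-63)² = (2 + 2*(7/(-6)))*3969 = (2 + 2*(-⅙*7))*3969 = (2 + 2*(-7/6))*3969 = (2 - 7/3)*3969 = -⅓*3969 = -1323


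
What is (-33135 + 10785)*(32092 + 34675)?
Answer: -1492242450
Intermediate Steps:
(-33135 + 10785)*(32092 + 34675) = -22350*66767 = -1492242450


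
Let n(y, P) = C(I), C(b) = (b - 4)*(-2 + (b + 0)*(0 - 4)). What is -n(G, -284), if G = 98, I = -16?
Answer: 1240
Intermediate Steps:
C(b) = (-4 + b)*(-2 - 4*b) (C(b) = (-4 + b)*(-2 + b*(-4)) = (-4 + b)*(-2 - 4*b))
n(y, P) = -1240 (n(y, P) = 8 - 4*(-16)² + 14*(-16) = 8 - 4*256 - 224 = 8 - 1024 - 224 = -1240)
-n(G, -284) = -1*(-1240) = 1240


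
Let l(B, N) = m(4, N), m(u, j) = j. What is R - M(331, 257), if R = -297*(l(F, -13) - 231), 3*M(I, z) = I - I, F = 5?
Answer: 72468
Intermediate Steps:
l(B, N) = N
M(I, z) = 0 (M(I, z) = (I - I)/3 = (⅓)*0 = 0)
R = 72468 (R = -297*(-13 - 231) = -297*(-244) = 72468)
R - M(331, 257) = 72468 - 1*0 = 72468 + 0 = 72468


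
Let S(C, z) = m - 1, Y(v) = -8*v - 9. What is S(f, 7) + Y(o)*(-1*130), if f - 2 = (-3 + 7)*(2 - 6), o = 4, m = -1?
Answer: 5328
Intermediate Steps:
Y(v) = -9 - 8*v
f = -14 (f = 2 + (-3 + 7)*(2 - 6) = 2 + 4*(-4) = 2 - 16 = -14)
S(C, z) = -2 (S(C, z) = -1 - 1 = -2)
S(f, 7) + Y(o)*(-1*130) = -2 + (-9 - 8*4)*(-1*130) = -2 + (-9 - 32)*(-130) = -2 - 41*(-130) = -2 + 5330 = 5328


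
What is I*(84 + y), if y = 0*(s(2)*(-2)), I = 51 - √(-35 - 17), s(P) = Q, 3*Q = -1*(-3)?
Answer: 4284 - 168*I*√13 ≈ 4284.0 - 605.73*I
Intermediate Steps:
Q = 1 (Q = (-1*(-3))/3 = (⅓)*3 = 1)
s(P) = 1
I = 51 - 2*I*√13 (I = 51 - √(-52) = 51 - 2*I*√13 ≈ 51.0 - 7.2111*I)
y = 0 (y = 0*(1*(-2)) = 0*(-2) = 0)
I*(84 + y) = (51 - 2*I*√13)*(84 + 0) = (51 - 2*I*√13)*84 = 4284 - 168*I*√13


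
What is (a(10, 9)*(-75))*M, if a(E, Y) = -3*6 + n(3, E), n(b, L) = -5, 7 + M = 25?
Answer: 31050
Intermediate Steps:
M = 18 (M = -7 + 25 = 18)
a(E, Y) = -23 (a(E, Y) = -3*6 - 5 = -18 - 5 = -23)
(a(10, 9)*(-75))*M = -23*(-75)*18 = 1725*18 = 31050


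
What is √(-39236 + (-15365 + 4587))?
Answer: I*√50014 ≈ 223.64*I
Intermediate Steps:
√(-39236 + (-15365 + 4587)) = √(-39236 - 10778) = √(-50014) = I*√50014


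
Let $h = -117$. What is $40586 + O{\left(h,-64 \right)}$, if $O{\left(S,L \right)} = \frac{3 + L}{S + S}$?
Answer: $\frac{9497185}{234} \approx 40586.0$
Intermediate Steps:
$O{\left(S,L \right)} = \frac{3 + L}{2 S}$
$40586 + O{\left(h,-64 \right)} = 40586 + \frac{3 - 64}{2 \left(-117\right)} = 40586 + \frac{1}{2} \left(- \frac{1}{117}\right) \left(-61\right) = 40586 + \frac{61}{234} = \frac{9497185}{234}$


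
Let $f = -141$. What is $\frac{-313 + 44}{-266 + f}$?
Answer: $\frac{269}{407} \approx 0.66093$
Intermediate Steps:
$\frac{-313 + 44}{-266 + f} = \frac{-313 + 44}{-266 - 141} = - \frac{269}{-407} = \left(-269\right) \left(- \frac{1}{407}\right) = \frac{269}{407}$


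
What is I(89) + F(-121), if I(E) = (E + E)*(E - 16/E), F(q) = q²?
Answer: 30451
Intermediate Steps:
I(E) = 2*E*(E - 16/E) (I(E) = (2*E)*(E - 16/E) = 2*E*(E - 16/E))
I(89) + F(-121) = (-32 + 2*89²) + (-121)² = (-32 + 2*7921) + 14641 = (-32 + 15842) + 14641 = 15810 + 14641 = 30451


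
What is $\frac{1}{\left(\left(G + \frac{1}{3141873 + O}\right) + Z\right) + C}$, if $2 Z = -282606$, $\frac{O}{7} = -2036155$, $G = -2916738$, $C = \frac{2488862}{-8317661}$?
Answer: $- \frac{92419294715132}{282622020084238614817} \approx -3.2701 \cdot 10^{-7}$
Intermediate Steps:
$C = - \frac{2488862}{8317661}$ ($C = 2488862 \left(- \frac{1}{8317661}\right) = - \frac{2488862}{8317661} \approx -0.29923$)
$O = -14253085$ ($O = 7 \left(-2036155\right) = -14253085$)
$Z = -141303$ ($Z = \frac{1}{2} \left(-282606\right) = -141303$)
$\frac{1}{\left(\left(G + \frac{1}{3141873 + O}\right) + Z\right) + C} = \frac{1}{\left(\left(-2916738 + \frac{1}{3141873 - 14253085}\right) - 141303\right) - \frac{2488862}{8317661}} = \frac{1}{\left(\left(-2916738 + \frac{1}{-11111212}\right) - 141303\right) - \frac{2488862}{8317661}} = \frac{1}{\left(\left(-2916738 - \frac{1}{11111212}\right) - 141303\right) - \frac{2488862}{8317661}} = \frac{1}{\left(- \frac{32408494266457}{11111212} - 141303\right) - \frac{2488862}{8317661}} = \frac{1}{- \frac{33978541855693}{11111212} - \frac{2488862}{8317661}} = \frac{1}{- \frac{282622020084238614817}{92419294715132}} = - \frac{92419294715132}{282622020084238614817}$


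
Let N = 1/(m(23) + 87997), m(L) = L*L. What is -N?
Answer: -1/88526 ≈ -1.1296e-5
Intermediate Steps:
m(L) = L²
N = 1/88526 (N = 1/(23² + 87997) = 1/(529 + 87997) = 1/88526 ≈ 1.1296e-5)
-N = -1*1/88526 = -1/88526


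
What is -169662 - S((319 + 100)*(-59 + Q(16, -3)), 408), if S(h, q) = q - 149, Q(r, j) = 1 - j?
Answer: -169921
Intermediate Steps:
S(h, q) = -149 + q
-169662 - S((319 + 100)*(-59 + Q(16, -3)), 408) = -169662 - (-149 + 408) = -169662 - 1*259 = -169662 - 259 = -169921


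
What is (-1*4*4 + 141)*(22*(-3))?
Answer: -8250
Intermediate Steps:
(-1*4*4 + 141)*(22*(-3)) = (-4*4 + 141)*(-66) = (-16 + 141)*(-66) = 125*(-66) = -8250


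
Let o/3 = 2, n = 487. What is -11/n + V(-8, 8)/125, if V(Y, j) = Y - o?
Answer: -8193/60875 ≈ -0.13459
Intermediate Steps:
o = 6 (o = 3*2 = 6)
V(Y, j) = -6 + Y (V(Y, j) = Y - 1*6 = Y - 6 = -6 + Y)
-11/n + V(-8, 8)/125 = -11/487 + (-6 - 8)/125 = -11*1/487 - 14*1/125 = -11/487 - 14/125 = -8193/60875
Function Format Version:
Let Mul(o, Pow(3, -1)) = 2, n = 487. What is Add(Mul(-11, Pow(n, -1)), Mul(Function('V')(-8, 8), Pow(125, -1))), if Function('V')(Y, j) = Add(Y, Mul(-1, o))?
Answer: Rational(-8193, 60875) ≈ -0.13459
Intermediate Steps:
o = 6 (o = Mul(3, 2) = 6)
Function('V')(Y, j) = Add(-6, Y) (Function('V')(Y, j) = Add(Y, Mul(-1, 6)) = Add(Y, -6) = Add(-6, Y))
Add(Mul(-11, Pow(n, -1)), Mul(Function('V')(-8, 8), Pow(125, -1))) = Add(Mul(-11, Pow(487, -1)), Mul(Add(-6, -8), Pow(125, -1))) = Add(Mul(-11, Rational(1, 487)), Mul(-14, Rational(1, 125))) = Add(Rational(-11, 487), Rational(-14, 125)) = Rational(-8193, 60875)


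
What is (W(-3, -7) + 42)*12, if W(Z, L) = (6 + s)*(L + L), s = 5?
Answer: -1344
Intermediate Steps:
W(Z, L) = 22*L (W(Z, L) = (6 + 5)*(L + L) = 11*(2*L) = 22*L)
(W(-3, -7) + 42)*12 = (22*(-7) + 42)*12 = (-154 + 42)*12 = -112*12 = -1344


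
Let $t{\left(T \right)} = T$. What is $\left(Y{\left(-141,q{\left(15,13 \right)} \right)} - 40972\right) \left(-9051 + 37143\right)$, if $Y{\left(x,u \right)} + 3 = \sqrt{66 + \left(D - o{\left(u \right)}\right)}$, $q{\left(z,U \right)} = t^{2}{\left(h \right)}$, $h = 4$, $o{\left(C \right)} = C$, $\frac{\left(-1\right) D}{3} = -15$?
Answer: $-1151069700 + 28092 \sqrt{95} \approx -1.1508 \cdot 10^{9}$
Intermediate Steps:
$D = 45$ ($D = \left(-3\right) \left(-15\right) = 45$)
$q{\left(z,U \right)} = 16$ ($q{\left(z,U \right)} = 4^{2} = 16$)
$Y{\left(x,u \right)} = -3 + \sqrt{111 - u}$ ($Y{\left(x,u \right)} = -3 + \sqrt{66 - \left(-45 + u\right)} = -3 + \sqrt{111 - u}$)
$\left(Y{\left(-141,q{\left(15,13 \right)} \right)} - 40972\right) \left(-9051 + 37143\right) = \left(\left(-3 + \sqrt{111 - 16}\right) - 40972\right) \left(-9051 + 37143\right) = \left(\left(-3 + \sqrt{111 - 16}\right) - 40972\right) 28092 = \left(\left(-3 + \sqrt{95}\right) - 40972\right) 28092 = \left(-40975 + \sqrt{95}\right) 28092 = -1151069700 + 28092 \sqrt{95}$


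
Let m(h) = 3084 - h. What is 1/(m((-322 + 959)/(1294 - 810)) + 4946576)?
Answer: 484/2395634803 ≈ 2.0203e-7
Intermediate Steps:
1/(m((-322 + 959)/(1294 - 810)) + 4946576) = 1/((3084 - (-322 + 959)/(1294 - 810)) + 4946576) = 1/((3084 - 637/484) + 4946576) = 1/(1492019/484 + 4946576) = 1/(2395634803/484) = 484/2395634803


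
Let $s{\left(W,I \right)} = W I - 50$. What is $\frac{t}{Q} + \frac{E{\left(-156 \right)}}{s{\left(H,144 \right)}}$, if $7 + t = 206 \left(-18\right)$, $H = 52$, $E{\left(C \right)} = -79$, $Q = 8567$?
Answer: $- \frac{28308963}{63721346} \approx -0.44426$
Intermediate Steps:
$s{\left(W,I \right)} = -50 + I W$ ($s{\left(W,I \right)} = I W - 50 = -50 + I W$)
$t = -3715$ ($t = -7 + 206 \left(-18\right) = -7 - 3708 = -3715$)
$\frac{t}{Q} + \frac{E{\left(-156 \right)}}{s{\left(H,144 \right)}} = - \frac{3715}{8567} - \frac{79}{-50 + 144 \cdot 52} = \left(-3715\right) \frac{1}{8567} - \frac{79}{-50 + 7488} = - \frac{3715}{8567} - \frac{79}{7438} = - \frac{28308963}{63721346}$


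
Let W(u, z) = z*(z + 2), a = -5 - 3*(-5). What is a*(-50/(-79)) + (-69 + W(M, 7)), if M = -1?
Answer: 26/79 ≈ 0.32911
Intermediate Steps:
a = 10 (a = -5 + 15 = 10)
W(u, z) = z*(2 + z)
a*(-50/(-79)) + (-69 + W(M, 7)) = 10*(-50/(-79)) + (-69 + 7*(2 + 7)) = 10*(-50*(-1/79)) + (-69 + 7*9) = 10*(50/79) + (-69 + 63) = 500/79 - 6 = 26/79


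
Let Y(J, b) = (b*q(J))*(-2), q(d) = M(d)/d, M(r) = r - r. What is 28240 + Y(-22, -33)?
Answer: 28240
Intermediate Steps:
M(r) = 0
q(d) = 0 (q(d) = 0/d = 0)
Y(J, b) = 0 (Y(J, b) = (b*0)*(-2) = 0*(-2) = 0)
28240 + Y(-22, -33) = 28240 + 0 = 28240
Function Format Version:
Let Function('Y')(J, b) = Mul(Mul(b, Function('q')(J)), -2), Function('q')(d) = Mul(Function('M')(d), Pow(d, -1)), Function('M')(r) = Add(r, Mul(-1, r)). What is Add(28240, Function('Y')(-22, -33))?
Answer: 28240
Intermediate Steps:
Function('M')(r) = 0
Function('q')(d) = 0 (Function('q')(d) = Mul(0, Pow(d, -1)) = 0)
Function('Y')(J, b) = 0 (Function('Y')(J, b) = Mul(Mul(b, 0), -2) = Mul(0, -2) = 0)
Add(28240, Function('Y')(-22, -33)) = Add(28240, 0) = 28240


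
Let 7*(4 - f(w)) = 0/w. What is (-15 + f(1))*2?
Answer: -22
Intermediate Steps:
f(w) = 4 (f(w) = 4 - 0/w = 4 - ⅐*0 = 4 + 0 = 4)
(-15 + f(1))*2 = (-15 + 4)*2 = -11*2 = -22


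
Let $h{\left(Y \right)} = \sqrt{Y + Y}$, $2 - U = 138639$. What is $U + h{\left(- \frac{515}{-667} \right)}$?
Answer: $-138637 + \frac{\sqrt{687010}}{667} \approx -1.3864 \cdot 10^{5}$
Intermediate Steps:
$U = -138637$ ($U = 2 - 138639 = -138637$)
$h{\left(Y \right)} = \sqrt{2} \sqrt{Y}$ ($h{\left(Y \right)} = \sqrt{2 Y} = \sqrt{2} \sqrt{Y}$)
$U + h{\left(- \frac{515}{-667} \right)} = -138637 + \sqrt{2} \sqrt{- \frac{515}{-667}} = -138637 + \sqrt{2} \sqrt{\left(-515\right) \left(- \frac{1}{667}\right)} = -138637 + \sqrt{2} \sqrt{\frac{515}{667}} = -138637 + \sqrt{2} \frac{\sqrt{343505}}{667} = -138637 + \frac{\sqrt{687010}}{667}$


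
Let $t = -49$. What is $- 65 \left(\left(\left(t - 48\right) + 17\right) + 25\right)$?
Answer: $3575$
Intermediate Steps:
$- 65 \left(\left(\left(t - 48\right) + 17\right) + 25\right) = - 65 \left(\left(\left(-49 - 48\right) + 17\right) + 25\right) = - 65 \left(\left(-97 + 17\right) + 25\right) = - 65 \left(-80 + 25\right) = \left(-65\right) \left(-55\right) = 3575$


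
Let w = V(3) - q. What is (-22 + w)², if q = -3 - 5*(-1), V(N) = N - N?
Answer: 576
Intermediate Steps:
V(N) = 0
q = 2 (q = -3 + 5 = 2)
w = -2 (w = 0 - 1*2 = 0 - 2 = -2)
(-22 + w)² = (-22 - 2)² = (-24)² = 576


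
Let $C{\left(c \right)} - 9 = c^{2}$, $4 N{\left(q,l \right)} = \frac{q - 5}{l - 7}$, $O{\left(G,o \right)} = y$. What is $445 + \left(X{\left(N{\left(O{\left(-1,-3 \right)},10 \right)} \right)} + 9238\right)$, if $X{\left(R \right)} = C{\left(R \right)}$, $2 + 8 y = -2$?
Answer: $\frac{5582713}{576} \approx 9692.2$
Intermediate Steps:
$y = - \frac{1}{2}$ ($y = - \frac{1}{4} + \frac{1}{8} \left(-2\right) = - \frac{1}{4} - \frac{1}{4} = - \frac{1}{2} \approx -0.5$)
$O{\left(G,o \right)} = - \frac{1}{2}$
$N{\left(q,l \right)} = \frac{-5 + q}{4 \left(-7 + l\right)}$ ($N{\left(q,l \right)} = \frac{\left(q - 5\right) \frac{1}{l - 7}}{4} = \frac{\left(-5 + q\right) \frac{1}{-7 + l}}{4} = \frac{\frac{1}{-7 + l} \left(-5 + q\right)}{4} = \frac{-5 + q}{4 \left(-7 + l\right)}$)
$C{\left(c \right)} = 9 + c^{2}$
$X{\left(R \right)} = 9 + R^{2}$
$445 + \left(X{\left(N{\left(O{\left(-1,-3 \right)},10 \right)} \right)} + 9238\right) = 445 + \left(\left(9 + \left(\frac{-5 - \frac{1}{2}}{4 \left(-7 + 10\right)}\right)^{2}\right) + 9238\right) = 445 + \left(\left(9 + \left(\frac{1}{4} \cdot \frac{1}{3} \left(- \frac{11}{2}\right)\right)^{2}\right) + 9238\right) = 445 + \left(\left(9 + \left(- \frac{11}{24}\right)^{2}\right) + 9238\right) = 445 + \left(\left(9 + \frac{121}{576}\right) + 9238\right) = 445 + \left(\frac{5305}{576} + 9238\right) = 445 + \frac{5326393}{576} = \frac{5582713}{576}$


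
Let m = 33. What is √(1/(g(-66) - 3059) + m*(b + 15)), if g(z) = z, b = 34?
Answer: 2*√6316405/125 ≈ 40.212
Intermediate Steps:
√(1/(g(-66) - 3059) + m*(b + 15)) = √(1/(-66 - 3059) + 33*(34 + 15)) = √(1/(-3125) + 33*49) = √(-1/3125 + 1617) = √(5053124/3125) = 2*√6316405/125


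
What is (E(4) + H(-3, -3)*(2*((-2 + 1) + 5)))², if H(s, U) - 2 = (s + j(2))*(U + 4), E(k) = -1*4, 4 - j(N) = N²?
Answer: 144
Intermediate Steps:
j(N) = 4 - N²
E(k) = -4
H(s, U) = 2 + s*(4 + U) (H(s, U) = 2 + (s + (4 - 1*2²))*(U + 4) = 2 + (s + (4 - 1*4))*(4 + U) = 2 + (s + (4 - 4))*(4 + U) = 2 + (s + 0)*(4 + U) = 2 + s*(4 + U))
(E(4) + H(-3, -3)*(2*((-2 + 1) + 5)))² = (-4 + (2 + 4*(-3) - 3*(-3))*(2*((-2 + 1) + 5)))² = (-4 + (2 - 12 + 9)*(2*(-1 + 5)))² = (-4 - 2*4)² = (-4 - 1*8)² = (-4 - 8)² = (-12)² = 144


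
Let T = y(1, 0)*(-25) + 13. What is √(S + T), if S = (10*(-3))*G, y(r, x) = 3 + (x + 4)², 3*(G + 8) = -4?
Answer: I*√182 ≈ 13.491*I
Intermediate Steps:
G = -28/3 (G = -8 + (⅓)*(-4) = -8 - 4/3 = -28/3 ≈ -9.3333)
y(r, x) = 3 + (4 + x)²
T = -462 (T = (3 + (4 + 0)²)*(-25) + 13 = (3 + 4²)*(-25) + 13 = (3 + 16)*(-25) + 13 = 19*(-25) + 13 = -475 + 13 = -462)
S = 280 (S = (10*(-3))*(-28/3) = -30*(-28/3) = 280)
√(S + T) = √(280 - 462) = √(-182) = I*√182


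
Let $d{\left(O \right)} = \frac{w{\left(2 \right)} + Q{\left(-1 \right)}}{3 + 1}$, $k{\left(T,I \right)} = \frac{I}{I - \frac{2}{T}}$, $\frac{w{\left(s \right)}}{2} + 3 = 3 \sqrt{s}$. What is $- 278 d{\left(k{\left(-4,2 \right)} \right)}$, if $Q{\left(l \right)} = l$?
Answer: $\frac{973}{2} - 417 \sqrt{2} \approx -103.23$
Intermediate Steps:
$w{\left(s \right)} = -6 + 6 \sqrt{s}$ ($w{\left(s \right)} = -6 + 2 \cdot 3 \sqrt{s} = -6 + 6 \sqrt{s}$)
$d{\left(O \right)} = - \frac{7}{4} + \frac{3 \sqrt{2}}{2}$ ($d{\left(O \right)} = \frac{\left(-6 + 6 \sqrt{2}\right) - 1}{3 + 1} = \frac{-7 + 6 \sqrt{2}}{4} = \left(-7 + 6 \sqrt{2}\right) \frac{1}{4} = - \frac{7}{4} + \frac{3 \sqrt{2}}{2}$)
$- 278 d{\left(k{\left(-4,2 \right)} \right)} = - 278 \left(- \frac{7}{4} + \frac{3 \sqrt{2}}{2}\right) = \frac{973}{2} - 417 \sqrt{2}$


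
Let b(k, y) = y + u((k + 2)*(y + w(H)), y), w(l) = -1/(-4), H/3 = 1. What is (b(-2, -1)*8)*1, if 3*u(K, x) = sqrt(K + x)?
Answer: -8 + 8*I/3 ≈ -8.0 + 2.6667*I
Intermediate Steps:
H = 3 (H = 3*1 = 3)
w(l) = 1/4 (w(l) = -1*(-1/4) = 1/4)
u(K, x) = sqrt(K + x)/3
b(k, y) = y + sqrt(y + (2 + k)*(1/4 + y))/3 (b(k, y) = y + sqrt((k + 2)*(y + 1/4) + y)/3 = y + sqrt((2 + k)*(1/4 + y) + y)/3 = y + sqrt(y + (2 + k)*(1/4 + y))/3)
(b(-2, -1)*8)*1 = ((-1 + sqrt(2 - 2 + 12*(-1) + 4*(-2)*(-1))/6)*8)*1 = ((-1 + sqrt(2 - 2 - 12 + 8)/6)*8)*1 = ((-1 + sqrt(-4)/6)*8)*1 = ((-1 + (2*I)/6)*8)*1 = ((-1 + I/3)*8)*1 = (-8 + 8*I/3)*1 = -8 + 8*I/3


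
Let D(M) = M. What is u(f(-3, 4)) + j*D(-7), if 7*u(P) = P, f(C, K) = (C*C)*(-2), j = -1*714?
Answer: 34968/7 ≈ 4995.4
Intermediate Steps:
j = -714
f(C, K) = -2*C² (f(C, K) = C²*(-2) = -2*C²)
u(P) = P/7
u(f(-3, 4)) + j*D(-7) = (-2*(-3)²)/7 - 714*(-7) = (-2*9)/7 + 4998 = (⅐)*(-18) + 4998 = -18/7 + 4998 = 34968/7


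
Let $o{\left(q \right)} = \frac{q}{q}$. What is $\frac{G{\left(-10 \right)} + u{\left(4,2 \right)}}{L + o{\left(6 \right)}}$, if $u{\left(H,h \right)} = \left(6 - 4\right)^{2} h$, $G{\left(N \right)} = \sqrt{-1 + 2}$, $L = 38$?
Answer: $\frac{3}{13} \approx 0.23077$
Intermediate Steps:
$o{\left(q \right)} = 1$
$G{\left(N \right)} = 1$ ($G{\left(N \right)} = \sqrt{1} = 1$)
$u{\left(H,h \right)} = 4 h$ ($u{\left(H,h \right)} = 2^{2} h = 4 h$)
$\frac{G{\left(-10 \right)} + u{\left(4,2 \right)}}{L + o{\left(6 \right)}} = \frac{1 + 4 \cdot 2}{38 + 1} = \frac{1 + 8}{39} = 9 \cdot \frac{1}{39} = \frac{3}{13}$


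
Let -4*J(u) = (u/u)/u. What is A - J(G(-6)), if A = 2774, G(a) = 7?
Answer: 77673/28 ≈ 2774.0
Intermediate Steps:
J(u) = -1/(4*u) (J(u) = -u/u/(4*u) = -1/(4*u))
A - J(G(-6)) = 2774 - (-1)/(4*7) = 2774 - 1*(-1/28) = 2774 + 1/28 = 77673/28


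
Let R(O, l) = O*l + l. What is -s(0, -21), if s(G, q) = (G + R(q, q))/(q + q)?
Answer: 10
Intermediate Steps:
R(O, l) = l + O*l
s(G, q) = (G + q*(1 + q))/(2*q) (s(G, q) = (G + q*(1 + q))/(q + q) = (G + q*(1 + q))/((2*q)) = (G + q*(1 + q))*(1/(2*q)) = (G + q*(1 + q))/(2*q))
-s(0, -21) = -(0 - 21*(1 - 21))/(2*(-21)) = -(-1)*(0 - 21*(-20))/(2*21) = -(-1)*(0 + 420)/(2*21) = -(-1)*420/(2*21) = -1*(-10) = 10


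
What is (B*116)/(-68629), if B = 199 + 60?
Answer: -30044/68629 ≈ -0.43777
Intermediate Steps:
B = 259
(B*116)/(-68629) = (259*116)/(-68629) = 30044*(-1/68629) = -30044/68629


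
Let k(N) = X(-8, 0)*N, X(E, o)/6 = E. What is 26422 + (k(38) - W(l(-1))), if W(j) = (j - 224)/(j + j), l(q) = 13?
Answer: 639759/26 ≈ 24606.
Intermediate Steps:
X(E, o) = 6*E
k(N) = -48*N (k(N) = (6*(-8))*N = -48*N)
W(j) = (-224 + j)/(2*j) (W(j) = (-224 + j)/((2*j)) = (-224 + j)*(1/(2*j)) = (-224 + j)/(2*j))
26422 + (k(38) - W(l(-1))) = 26422 + (-48*38 - (-224 + 13)/(2*13)) = 26422 + (-1824 - (-211)/(2*13)) = 26422 + (-1824 - 1*(-211/26)) = 26422 + (-1824 + 211/26) = 26422 - 47213/26 = 639759/26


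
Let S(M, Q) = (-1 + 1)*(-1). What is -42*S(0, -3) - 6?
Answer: -6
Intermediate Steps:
S(M, Q) = 0 (S(M, Q) = 0*(-1) = 0)
-42*S(0, -3) - 6 = -42*0 - 6 = 0 - 6 = -6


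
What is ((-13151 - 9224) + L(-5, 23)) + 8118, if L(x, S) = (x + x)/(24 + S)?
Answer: -670089/47 ≈ -14257.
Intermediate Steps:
L(x, S) = 2*x/(24 + S) (L(x, S) = (2*x)/(24 + S) = 2*x/(24 + S))
((-13151 - 9224) + L(-5, 23)) + 8118 = ((-13151 - 9224) + 2*(-5)/(24 + 23)) + 8118 = (-22375 + 2*(-5)/47) + 8118 = (-22375 + 2*(-5)*(1/47)) + 8118 = (-22375 - 10/47) + 8118 = -1051635/47 + 8118 = -670089/47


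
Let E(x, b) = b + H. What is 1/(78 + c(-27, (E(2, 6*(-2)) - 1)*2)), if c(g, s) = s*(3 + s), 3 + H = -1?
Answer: 1/1132 ≈ 0.00088339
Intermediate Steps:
H = -4 (H = -3 - 1 = -4)
E(x, b) = -4 + b (E(x, b) = b - 4 = -4 + b)
1/(78 + c(-27, (E(2, 6*(-2)) - 1)*2)) = 1/(78 + (((-4 + 6*(-2)) - 1)*2)*(3 + ((-4 + 6*(-2)) - 1)*2)) = 1/(78 + (((-4 - 12) - 1)*2)*(3 + ((-4 - 12) - 1)*2)) = 1/(78 + ((-16 - 1)*2)*(3 + (-16 - 1)*2)) = 1/(78 + (-17*2)*(3 - 17*2)) = 1/(78 - 34*(3 - 34)) = 1/(78 - 34*(-31)) = 1/(78 + 1054) = 1/1132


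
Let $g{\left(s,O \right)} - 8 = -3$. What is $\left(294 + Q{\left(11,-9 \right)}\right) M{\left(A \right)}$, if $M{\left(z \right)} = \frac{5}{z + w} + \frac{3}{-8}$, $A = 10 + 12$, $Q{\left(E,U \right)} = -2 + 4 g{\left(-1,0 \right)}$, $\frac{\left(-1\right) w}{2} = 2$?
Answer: $- \frac{91}{3} \approx -30.333$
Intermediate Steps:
$w = -4$ ($w = \left(-2\right) 2 = -4$)
$g{\left(s,O \right)} = 5$ ($g{\left(s,O \right)} = 8 - 3 = 5$)
$Q{\left(E,U \right)} = 18$ ($Q{\left(E,U \right)} = -2 + 4 \cdot 5 = -2 + 20 = 18$)
$A = 22$
$M{\left(z \right)} = - \frac{3}{8} + \frac{5}{-4 + z}$ ($M{\left(z \right)} = \frac{5}{z - 4} + \frac{3}{-8} = \frac{5}{-4 + z} + 3 \left(- \frac{1}{8}\right) = \frac{5}{-4 + z} - \frac{3}{8} = - \frac{3}{8} + \frac{5}{-4 + z}$)
$\left(294 + Q{\left(11,-9 \right)}\right) M{\left(A \right)} = \left(294 + 18\right) \frac{52 - 66}{8 \left(-4 + 22\right)} = 312 \frac{52 - 66}{8 \cdot 18} = 312 \cdot \frac{1}{8} \cdot \frac{1}{18} \left(-14\right) = 312 \left(- \frac{7}{72}\right) = - \frac{91}{3}$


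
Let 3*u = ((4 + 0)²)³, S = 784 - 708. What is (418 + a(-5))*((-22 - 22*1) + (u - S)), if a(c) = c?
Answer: 1542968/3 ≈ 5.1432e+5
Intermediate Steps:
S = 76
u = 4096/3 (u = ((4 + 0)²)³/3 = (4²)³/3 = (⅓)*16³ = (⅓)*4096 = 4096/3 ≈ 1365.3)
(418 + a(-5))*((-22 - 22*1) + (u - S)) = (418 - 5)*((-22 - 22*1) + (4096/3 - 1*76)) = 413*((-22 - 22) + (4096/3 - 76)) = 413*(-44 + 3868/3) = 413*(3736/3) = 1542968/3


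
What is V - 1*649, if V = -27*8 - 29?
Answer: -894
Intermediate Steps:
V = -245 (V = -216 - 29 = -245)
V - 1*649 = -245 - 1*649 = -245 - 649 = -894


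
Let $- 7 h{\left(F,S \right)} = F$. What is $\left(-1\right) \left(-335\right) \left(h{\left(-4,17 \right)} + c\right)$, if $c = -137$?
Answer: $- \frac{319925}{7} \approx -45704.0$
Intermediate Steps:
$h{\left(F,S \right)} = - \frac{F}{7}$
$\left(-1\right) \left(-335\right) \left(h{\left(-4,17 \right)} + c\right) = \left(-1\right) \left(-335\right) \left(\left(- \frac{1}{7}\right) \left(-4\right) - 137\right) = 335 \left(\frac{4}{7} - 137\right) = 335 \left(- \frac{955}{7}\right) = - \frac{319925}{7}$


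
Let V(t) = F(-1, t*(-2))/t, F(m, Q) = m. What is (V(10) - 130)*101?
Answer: -131401/10 ≈ -13140.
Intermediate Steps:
V(t) = -1/t
(V(10) - 130)*101 = (-1/10 - 130)*101 = (-1*⅒ - 130)*101 = (-⅒ - 130)*101 = -1301/10*101 = -131401/10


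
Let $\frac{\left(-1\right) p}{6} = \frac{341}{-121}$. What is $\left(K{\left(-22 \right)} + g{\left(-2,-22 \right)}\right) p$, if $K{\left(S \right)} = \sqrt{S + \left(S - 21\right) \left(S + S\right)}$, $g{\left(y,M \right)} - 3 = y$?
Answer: $\frac{186}{11} + \frac{186 \sqrt{1870}}{11} \approx 748.12$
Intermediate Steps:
$g{\left(y,M \right)} = 3 + y$
$p = \frac{186}{11}$ ($p = - 6 \frac{341}{-121} = - 6 \cdot 341 \left(- \frac{1}{121}\right) = \left(-6\right) \left(- \frac{31}{11}\right) = \frac{186}{11} \approx 16.909$)
$K{\left(S \right)} = \sqrt{S + 2 S \left(-21 + S\right)}$ ($K{\left(S \right)} = \sqrt{S + \left(-21 + S\right) 2 S} = \sqrt{S + 2 S \left(-21 + S\right)}$)
$\left(K{\left(-22 \right)} + g{\left(-2,-22 \right)}\right) p = \left(\sqrt{- 22 \left(-41 + 2 \left(-22\right)\right)} + \left(3 - 2\right)\right) \frac{186}{11} = \left(\sqrt{- 22 \left(-41 - 44\right)} + 1\right) \frac{186}{11} = \left(\sqrt{\left(-22\right) \left(-85\right)} + 1\right) \frac{186}{11} = \left(\sqrt{1870} + 1\right) \frac{186}{11} = \left(1 + \sqrt{1870}\right) \frac{186}{11} = \frac{186}{11} + \frac{186 \sqrt{1870}}{11}$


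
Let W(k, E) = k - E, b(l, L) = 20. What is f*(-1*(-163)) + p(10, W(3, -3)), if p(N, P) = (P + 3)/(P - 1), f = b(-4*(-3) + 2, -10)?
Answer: 16309/5 ≈ 3261.8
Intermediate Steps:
f = 20
p(N, P) = (3 + P)/(-1 + P)
f*(-1*(-163)) + p(10, W(3, -3)) = 20*(-1*(-163)) + (3 + (3 - 1*(-3)))/(-1 + (3 - 1*(-3))) = 20*163 + (3 + (3 + 3))/(-1 + (3 + 3)) = 3260 + (3 + 6)/(-1 + 6) = 3260 + 9/5 = 16309/5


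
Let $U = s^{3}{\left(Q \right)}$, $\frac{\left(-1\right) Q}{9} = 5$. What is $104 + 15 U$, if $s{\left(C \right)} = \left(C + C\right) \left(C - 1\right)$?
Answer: $1064369160104$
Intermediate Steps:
$Q = -45$ ($Q = \left(-9\right) 5 = -45$)
$s{\left(C \right)} = 2 C \left(-1 + C\right)$
$U = 70957944000$ ($U = \left(2 \left(-45\right) \left(-1 - 45\right)\right)^{3} = \left(2 \left(-45\right) \left(-46\right)\right)^{3} = 4140^{3} = 70957944000$)
$104 + 15 U = 104 + 15 \cdot 70957944000 = 104 + 1064369160000 = 1064369160104$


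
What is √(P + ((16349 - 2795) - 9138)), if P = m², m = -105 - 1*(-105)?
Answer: 8*√69 ≈ 66.453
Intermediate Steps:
m = 0 (m = -105 + 105 = 0)
P = 0 (P = 0² = 0)
√(P + ((16349 - 2795) - 9138)) = √(0 + ((16349 - 2795) - 9138)) = √(0 + (13554 - 9138)) = √(0 + 4416) = √4416 = 8*√69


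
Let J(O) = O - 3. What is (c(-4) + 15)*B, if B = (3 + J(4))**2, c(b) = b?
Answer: 176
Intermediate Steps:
J(O) = -3 + O
B = 16 (B = (3 + (-3 + 4))**2 = (3 + 1)**2 = 4**2 = 16)
(c(-4) + 15)*B = (-4 + 15)*16 = 11*16 = 176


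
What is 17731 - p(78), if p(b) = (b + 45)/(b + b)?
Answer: 921971/52 ≈ 17730.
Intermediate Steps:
p(b) = (45 + b)/(2*b) (p(b) = (45 + b)/((2*b)) = (45 + b)*(1/(2*b)) = (45 + b)/(2*b))
17731 - p(78) = 17731 - (45 + 78)/(2*78) = 17731 - 123/(2*78) = 17731 - 1*41/52 = 17731 - 41/52 = 921971/52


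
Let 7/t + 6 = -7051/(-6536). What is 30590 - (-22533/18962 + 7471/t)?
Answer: 116902352691/3261464 ≈ 35844.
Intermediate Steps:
t = -6536/4595 (t = 7/(-6 - 7051/(-6536)) = 7/(-6 - 7051*(-1/6536)) = 7/(-6 + 7051/6536) = 7/(-32165/6536) = 7*(-6536/32165) = -6536/4595 ≈ -1.4224)
30590 - (-22533/18962 + 7471/t) = 30590 - (-22533/18962 + 7471/(-6536/4595)) = 30590 - (-22533*1/18962 + 7471*(-4595/6536)) = 30590 - (-22533/18962 - 34329245/6536) = 30590 - 1*(-17134168931/3261464) = 30590 + 17134168931/3261464 = 116902352691/3261464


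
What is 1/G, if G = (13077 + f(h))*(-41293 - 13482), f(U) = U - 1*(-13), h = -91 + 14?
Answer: -1/712787075 ≈ -1.4029e-9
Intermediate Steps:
h = -77
f(U) = 13 + U (f(U) = U + 13 = 13 + U)
G = -712787075 (G = (13077 + (13 - 77))*(-41293 - 13482) = (13077 - 64)*(-54775) = 13013*(-54775) = -712787075)
1/G = 1/(-712787075) = -1/712787075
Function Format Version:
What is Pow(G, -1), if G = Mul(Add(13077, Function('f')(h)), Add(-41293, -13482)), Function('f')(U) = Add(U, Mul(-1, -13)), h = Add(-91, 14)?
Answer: Rational(-1, 712787075) ≈ -1.4029e-9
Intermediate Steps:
h = -77
Function('f')(U) = Add(13, U) (Function('f')(U) = Add(U, 13) = Add(13, U))
G = -712787075 (G = Mul(Add(13077, Add(13, -77)), Add(-41293, -13482)) = Mul(Add(13077, -64), -54775) = Mul(13013, -54775) = -712787075)
Pow(G, -1) = Pow(-712787075, -1) = Rational(-1, 712787075)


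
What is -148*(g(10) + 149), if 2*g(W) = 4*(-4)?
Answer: -20868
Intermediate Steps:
g(W) = -8 (g(W) = (4*(-4))/2 = (1/2)*(-16) = -8)
-148*(g(10) + 149) = -148*(-8 + 149) = -148*141 = -20868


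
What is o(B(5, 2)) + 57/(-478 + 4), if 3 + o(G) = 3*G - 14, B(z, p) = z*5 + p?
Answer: 10093/158 ≈ 63.880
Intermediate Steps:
B(z, p) = p + 5*z (B(z, p) = 5*z + p = p + 5*z)
o(G) = -17 + 3*G (o(G) = -3 + (3*G - 14) = -3 + (-14 + 3*G) = -17 + 3*G)
o(B(5, 2)) + 57/(-478 + 4) = (-17 + 3*(2 + 5*5)) + 57/(-478 + 4) = (-17 + 3*(2 + 25)) + 57/(-474) = (-17 + 3*27) - 1/474*57 = (-17 + 81) - 19/158 = 64 - 19/158 = 10093/158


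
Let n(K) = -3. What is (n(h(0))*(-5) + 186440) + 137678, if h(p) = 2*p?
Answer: 324133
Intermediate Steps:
(n(h(0))*(-5) + 186440) + 137678 = (-3*(-5) + 186440) + 137678 = (15 + 186440) + 137678 = 186455 + 137678 = 324133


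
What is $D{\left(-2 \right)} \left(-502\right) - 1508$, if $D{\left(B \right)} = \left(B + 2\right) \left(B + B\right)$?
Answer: $-1508$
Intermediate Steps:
$D{\left(B \right)} = 2 B \left(2 + B\right)$ ($D{\left(B \right)} = \left(2 + B\right) 2 B = 2 B \left(2 + B\right)$)
$D{\left(-2 \right)} \left(-502\right) - 1508 = 2 \left(-2\right) \left(2 - 2\right) \left(-502\right) - 1508 = 2 \left(-2\right) 0 \left(-502\right) - 1508 = 0 \left(-502\right) - 1508 = 0 - 1508 = -1508$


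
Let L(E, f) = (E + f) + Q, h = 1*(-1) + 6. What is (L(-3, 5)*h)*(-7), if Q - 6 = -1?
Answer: -245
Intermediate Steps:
h = 5 (h = -1 + 6 = 5)
Q = 5 (Q = 6 - 1 = 5)
L(E, f) = 5 + E + f (L(E, f) = (E + f) + 5 = 5 + E + f)
(L(-3, 5)*h)*(-7) = ((5 - 3 + 5)*5)*(-7) = (7*5)*(-7) = 35*(-7) = -245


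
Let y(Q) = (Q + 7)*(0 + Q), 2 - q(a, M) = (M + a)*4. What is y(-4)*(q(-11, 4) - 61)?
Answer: 372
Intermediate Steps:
q(a, M) = 2 - 4*M - 4*a (q(a, M) = 2 - (M + a)*4 = 2 - (4*M + 4*a) = 2 + (-4*M - 4*a) = 2 - 4*M - 4*a)
y(Q) = Q*(7 + Q) (y(Q) = (7 + Q)*Q = Q*(7 + Q))
y(-4)*(q(-11, 4) - 61) = (-4*(7 - 4))*((2 - 4*4 - 4*(-11)) - 61) = (-4*3)*((2 - 16 + 44) - 61) = -12*(30 - 61) = -12*(-31) = 372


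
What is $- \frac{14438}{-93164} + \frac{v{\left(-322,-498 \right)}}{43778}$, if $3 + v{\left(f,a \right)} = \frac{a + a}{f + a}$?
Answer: $\frac{32384897149}{209024846590} \approx 0.15493$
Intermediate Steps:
$v{\left(f,a \right)} = -3 + \frac{2 a}{a + f}$ ($v{\left(f,a \right)} = -3 + \frac{a + a}{f + a} = -3 + \frac{2 a}{a + f}$)
$- \frac{14438}{-93164} + \frac{v{\left(-322,-498 \right)}}{43778} = - \frac{14438}{-93164} + \frac{\frac{1}{-498 - 322} \left(\left(-1\right) \left(-498\right) - -966\right)}{43778} = \left(-14438\right) \left(- \frac{1}{93164}\right) + \frac{498 + 966}{-820} \cdot \frac{1}{43778} = \frac{7219}{46582} + \left(- \frac{1}{820}\right) 1464 \cdot \frac{1}{43778} = \frac{7219}{46582} - \frac{183}{4487245} = \frac{32384897149}{209024846590}$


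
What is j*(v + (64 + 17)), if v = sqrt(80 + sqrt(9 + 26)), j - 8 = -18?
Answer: -810 - 10*sqrt(80 + sqrt(35)) ≈ -902.69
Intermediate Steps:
j = -10 (j = 8 - 18 = -10)
v = sqrt(80 + sqrt(35)) ≈ 9.2691
j*(v + (64 + 17)) = -10*(sqrt(80 + sqrt(35)) + (64 + 17)) = -10*(sqrt(80 + sqrt(35)) + 81) = -10*(81 + sqrt(80 + sqrt(35))) = -810 - 10*sqrt(80 + sqrt(35))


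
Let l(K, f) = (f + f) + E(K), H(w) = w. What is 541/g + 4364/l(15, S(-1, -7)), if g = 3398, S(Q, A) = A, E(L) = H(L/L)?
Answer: -14821839/44174 ≈ -335.53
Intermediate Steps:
E(L) = 1 (E(L) = L/L = 1)
l(K, f) = 1 + 2*f (l(K, f) = (f + f) + 1 = 2*f + 1 = 1 + 2*f)
541/g + 4364/l(15, S(-1, -7)) = 541/3398 + 4364/(1 + 2*(-7)) = 541*(1/3398) + 4364/(1 - 14) = 541/3398 + 4364/(-13) = 541/3398 + 4364*(-1/13) = 541/3398 - 4364/13 = -14821839/44174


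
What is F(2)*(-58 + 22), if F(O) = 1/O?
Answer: -18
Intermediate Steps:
F(2)*(-58 + 22) = (-58 + 22)/2 = (½)*(-36) = -18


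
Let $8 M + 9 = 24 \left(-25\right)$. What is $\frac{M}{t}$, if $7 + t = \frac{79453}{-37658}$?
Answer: $\frac{3822287}{457412} \approx 8.3563$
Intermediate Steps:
$t = - \frac{343059}{37658}$ ($t = -7 + \frac{79453}{-37658} = -7 + 79453 \left(- \frac{1}{37658}\right) = -7 - \frac{79453}{37658} = - \frac{343059}{37658} \approx -9.1099$)
$M = - \frac{609}{8}$ ($M = - \frac{9}{8} + \frac{24 \left(-25\right)}{8} = - \frac{9}{8} + \frac{1}{8} \left(-600\right) = - \frac{9}{8} - 75 = - \frac{609}{8} \approx -76.125$)
$\frac{M}{t} = - \frac{609}{8 \left(- \frac{343059}{37658}\right)} = \left(- \frac{609}{8}\right) \left(- \frac{37658}{343059}\right) = \frac{3822287}{457412}$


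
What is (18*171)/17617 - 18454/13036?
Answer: -142489655/114827606 ≈ -1.2409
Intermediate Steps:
(18*171)/17617 - 18454/13036 = 3078*(1/17617) - 18454*1/13036 = 3078/17617 - 9227/6518 = -142489655/114827606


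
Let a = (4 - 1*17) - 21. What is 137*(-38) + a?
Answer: -5240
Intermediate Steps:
a = -34 (a = (4 - 17) - 21 = -13 - 21 = -34)
137*(-38) + a = 137*(-38) - 34 = -5206 - 34 = -5240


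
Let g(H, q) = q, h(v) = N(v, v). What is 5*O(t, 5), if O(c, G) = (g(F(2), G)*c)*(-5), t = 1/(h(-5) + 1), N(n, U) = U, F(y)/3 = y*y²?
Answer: 125/4 ≈ 31.250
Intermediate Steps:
F(y) = 3*y³ (F(y) = 3*(y*y²) = 3*y³)
h(v) = v
t = -¼ (t = 1/(-5 + 1) = 1/(-4) = -¼ ≈ -0.25000)
O(c, G) = -5*G*c (O(c, G) = (G*c)*(-5) = -5*G*c)
5*O(t, 5) = 5*(-5*5*(-¼)) = 5*(25/4) = 125/4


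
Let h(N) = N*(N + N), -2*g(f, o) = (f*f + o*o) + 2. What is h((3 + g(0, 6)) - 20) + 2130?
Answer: 4722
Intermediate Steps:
g(f, o) = -1 - f²/2 - o²/2 (g(f, o) = -((f*f + o*o) + 2)/2 = -((f² + o²) + 2)/2 = -(2 + f² + o²)/2 = -1 - f²/2 - o²/2)
h(N) = 2*N² (h(N) = N*(2*N) = 2*N²)
h((3 + g(0, 6)) - 20) + 2130 = 2*((3 + (-1 - ½*0² - ½*6²)) - 20)² + 2130 = 2*((3 + (-1 - ½*0 - ½*36)) - 20)² + 2130 = 2*((3 + (-1 + 0 - 18)) - 20)² + 2130 = 2*((3 - 19) - 20)² + 2130 = 2*(-16 - 20)² + 2130 = 2*(-36)² + 2130 = 2*1296 + 2130 = 2592 + 2130 = 4722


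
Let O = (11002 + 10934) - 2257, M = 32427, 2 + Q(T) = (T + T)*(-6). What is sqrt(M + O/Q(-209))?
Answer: sqrt(203692042946)/2506 ≈ 180.10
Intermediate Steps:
Q(T) = -2 - 12*T (Q(T) = -2 + (T + T)*(-6) = -2 + (2*T)*(-6) = -2 - 12*T)
O = 19679 (O = 21936 - 2257 = 19679)
sqrt(M + O/Q(-209)) = sqrt(32427 + 19679/(-2 - 12*(-209))) = sqrt(32427 + 19679/(-2 + 2508)) = sqrt(32427 + 19679/2506) = sqrt(81281741/2506) = sqrt(203692042946)/2506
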